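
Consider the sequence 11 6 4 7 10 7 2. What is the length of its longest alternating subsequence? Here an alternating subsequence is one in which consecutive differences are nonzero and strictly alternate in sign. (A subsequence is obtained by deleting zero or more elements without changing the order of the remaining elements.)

Track the best alternating length ending on an up-step vs a down-step at each position: up/down = 1/1, 1/2, 1/2, 3/2, 3/2, 3/4, 1/4.
The maximum over both is 4; one such subsequence is 11, 6, 10, 7.

4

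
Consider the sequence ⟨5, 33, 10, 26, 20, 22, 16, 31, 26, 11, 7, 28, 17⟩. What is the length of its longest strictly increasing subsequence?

Let dp[i] be the longest increasing subsequence ending at position i. Then dp = [1, 2, 2, 3, 3, 4, 3, 5, 5, 3, 2, 6, 4].
The maximum is 6; one witness is 5, 10, 20, 22, 26, 28 at positions 1,3,5,6,9,12.

6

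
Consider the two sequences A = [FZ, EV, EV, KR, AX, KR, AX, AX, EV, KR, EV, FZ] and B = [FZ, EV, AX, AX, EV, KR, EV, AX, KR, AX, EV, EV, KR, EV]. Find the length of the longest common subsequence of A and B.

10

A longest common subsequence is FZ, EV, EV, KR, AX, KR, AX, EV, KR, EV (length 10); the LCS DP confirms no longer common subsequence exists.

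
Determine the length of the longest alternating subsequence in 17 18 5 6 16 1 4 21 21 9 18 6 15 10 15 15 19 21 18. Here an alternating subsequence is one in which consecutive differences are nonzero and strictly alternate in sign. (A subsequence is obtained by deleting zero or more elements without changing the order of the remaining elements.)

13

Track the best alternating length ending on an up-step vs a down-step at each position: up/down = 1/1, 2/1, 1/3, 4/3, 4/3, 1/5, 6/5, 6/1, 6/1, 6/7, 8/7, 6/9, 10/9, 10/11, 12/9, 12/9, 12/7, 12/1, 12/13.
The maximum over both is 13; one such subsequence is 17, 18, 5, 6, 1, 21, 9, 18, 6, 15, 10, 19, 18.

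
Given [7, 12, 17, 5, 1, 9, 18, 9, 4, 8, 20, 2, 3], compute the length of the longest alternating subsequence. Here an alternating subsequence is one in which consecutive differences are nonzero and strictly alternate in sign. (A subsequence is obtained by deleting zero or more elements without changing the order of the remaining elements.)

8

Track the best alternating length ending on an up-step vs a down-step at each position: up/down = 1/1, 2/1, 2/1, 1/3, 1/3, 4/3, 4/1, 4/5, 4/5, 6/5, 6/1, 4/7, 8/7.
The maximum over both is 8; one such subsequence is 7, 12, 5, 9, 4, 8, 2, 3.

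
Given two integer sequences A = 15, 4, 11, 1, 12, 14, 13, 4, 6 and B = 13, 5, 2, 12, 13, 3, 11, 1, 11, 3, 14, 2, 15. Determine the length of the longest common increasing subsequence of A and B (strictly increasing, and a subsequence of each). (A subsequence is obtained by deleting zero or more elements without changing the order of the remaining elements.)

2

A longest common strictly increasing subsequence is 12, 13 (length 2); it appears in order in both A and B, and no longer such subsequence exists.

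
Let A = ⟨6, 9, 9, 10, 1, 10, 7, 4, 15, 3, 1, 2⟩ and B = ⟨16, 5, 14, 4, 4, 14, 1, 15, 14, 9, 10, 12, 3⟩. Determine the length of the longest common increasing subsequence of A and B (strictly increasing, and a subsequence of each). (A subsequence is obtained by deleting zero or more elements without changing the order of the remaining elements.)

2

A longest common strictly increasing subsequence is 4, 15 (length 2); it appears in order in both A and B, and no longer such subsequence exists.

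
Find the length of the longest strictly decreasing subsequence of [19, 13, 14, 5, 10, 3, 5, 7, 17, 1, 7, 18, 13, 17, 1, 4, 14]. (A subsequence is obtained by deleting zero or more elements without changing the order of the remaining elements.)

Let dp[i] be the longest decreasing subsequence ending at position i. Then dp = [1, 2, 2, 3, 3, 4, 4, 4, 2, 5, 4, 2, 3, 3, 5, 5, 4].
The maximum is 5; one witness is 19, 13, 5, 3, 1 at positions 1,2,4,6,10.

5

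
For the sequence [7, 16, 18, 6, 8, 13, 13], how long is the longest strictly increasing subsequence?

One longest increasing subsequence is 7, 16, 18 (positions 1,2,3), of length 3; no longer one exists.

3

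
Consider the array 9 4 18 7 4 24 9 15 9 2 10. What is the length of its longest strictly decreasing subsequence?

One longest decreasing subsequence is 9, 7, 4, 2 (positions 1,4,5,10), of length 4; no longer one exists.

4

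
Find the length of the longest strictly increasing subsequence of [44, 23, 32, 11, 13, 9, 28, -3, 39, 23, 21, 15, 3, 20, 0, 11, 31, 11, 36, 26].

Scanning left to right, the best length ending at each element is: 44→1, 23→1, 32→2, 11→1, 13→2, 9→1, 28→3, -3→1, 39→4, 23→3, 21→3, 15→3, 3→2, 20→4, 0→2, 11→3, 31→5, 11→3, 36→6, 26→5.
So the longest increasing subsequence has length 6, e.g. 11, 13, 15, 20, 31, 36.

6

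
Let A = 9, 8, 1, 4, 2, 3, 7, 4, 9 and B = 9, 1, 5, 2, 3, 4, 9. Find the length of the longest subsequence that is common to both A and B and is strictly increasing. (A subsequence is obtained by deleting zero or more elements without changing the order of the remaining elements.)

For each value that appears in both, track the longest common increasing run ending there.
The best achievable length is 5; one witness is 1, 2, 3, 4, 9 (A-positions 3,5,6,8,9, B-positions 2,4,5,6,7).

5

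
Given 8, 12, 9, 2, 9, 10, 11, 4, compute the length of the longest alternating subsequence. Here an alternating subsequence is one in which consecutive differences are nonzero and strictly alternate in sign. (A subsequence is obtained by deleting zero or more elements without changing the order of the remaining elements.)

5

Track the best alternating length ending on an up-step vs a down-step at each position: up/down = 1/1, 2/1, 2/3, 1/3, 4/3, 4/3, 4/3, 4/5.
The maximum over both is 5; one such subsequence is 8, 12, 2, 9, 4.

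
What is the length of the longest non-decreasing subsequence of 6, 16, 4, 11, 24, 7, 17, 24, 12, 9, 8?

Let dp[i] be the longest non-decreasing subsequence ending at position i. Then dp = [1, 2, 1, 2, 3, 2, 3, 4, 3, 3, 3].
The maximum is 4; one witness is 6, 16, 24, 24 at positions 1,2,5,8.

4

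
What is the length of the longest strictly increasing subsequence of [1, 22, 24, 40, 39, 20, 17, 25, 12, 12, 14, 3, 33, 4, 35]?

One longest increasing subsequence is 1, 22, 24, 25, 33, 35 (positions 1,2,3,8,13,15), of length 6; no longer one exists.

6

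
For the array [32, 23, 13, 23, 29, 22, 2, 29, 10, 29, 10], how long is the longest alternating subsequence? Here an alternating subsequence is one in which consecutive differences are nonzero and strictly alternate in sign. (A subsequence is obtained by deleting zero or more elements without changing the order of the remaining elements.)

A longest alternating subsequence is 32, 13, 23, 22, 29, 10, 29, 10 (positions 1,3,4,6,8,9,10,11); its 7 consecutive differences strictly alternate in sign, and length 8 is optimal.

8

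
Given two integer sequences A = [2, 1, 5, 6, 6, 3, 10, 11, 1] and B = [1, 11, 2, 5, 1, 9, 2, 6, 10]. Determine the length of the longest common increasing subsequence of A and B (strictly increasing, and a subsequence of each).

For each value that appears in both, track the longest common increasing run ending there.
The best achievable length is 4; one witness is 1, 5, 6, 10 (A-positions 2,3,4,7, B-positions 1,4,8,9).

4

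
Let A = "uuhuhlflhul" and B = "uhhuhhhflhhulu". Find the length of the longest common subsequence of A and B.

9

Backtracking the LCS table gives one alignment: u (A1,B1) → u (A2,B4) → h (A3,B6) → h (A5,B7) → f (A7,B8) → l (A8,B9) → h (A9,B11) → u (A10,B12) → l (A11,B13).
So the longest common subsequence has length 9.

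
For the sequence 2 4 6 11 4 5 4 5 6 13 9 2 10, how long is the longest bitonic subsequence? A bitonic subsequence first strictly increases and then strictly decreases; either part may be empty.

7

One longest bitonic subsequence is 2, 4, 6, 11, 5, 4, 2 (positions 1,2,3,4,6,7,12): it rises to 11 then falls. Length 7 is optimal.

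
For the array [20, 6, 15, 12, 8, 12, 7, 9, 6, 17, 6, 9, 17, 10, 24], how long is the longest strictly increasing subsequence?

Let dp[i] be the longest increasing subsequence ending at position i. Then dp = [1, 1, 2, 2, 2, 3, 2, 3, 1, 4, 1, 3, 4, 4, 5].
The maximum is 5; one witness is 6, 8, 12, 17, 24 at positions 2,5,6,10,15.

5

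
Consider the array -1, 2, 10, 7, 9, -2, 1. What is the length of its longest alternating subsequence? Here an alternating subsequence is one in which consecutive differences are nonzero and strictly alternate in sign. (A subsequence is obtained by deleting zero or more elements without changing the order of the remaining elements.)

6

Track the best alternating length ending on an up-step vs a down-step at each position: up/down = 1/1, 2/1, 2/1, 2/3, 4/3, 1/5, 6/5.
The maximum over both is 6; one such subsequence is -1, 10, 7, 9, -2, 1.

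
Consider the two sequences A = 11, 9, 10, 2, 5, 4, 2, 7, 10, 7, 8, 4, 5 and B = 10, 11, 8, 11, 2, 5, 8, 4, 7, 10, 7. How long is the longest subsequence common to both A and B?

Backtracking the LCS table gives one alignment: 11 (A1,B4) → 2 (A4,B5) → 5 (A5,B6) → 4 (A6,B8) → 7 (A8,B9) → 10 (A9,B10) → 7 (A10,B11).
So the longest common subsequence has length 7.

7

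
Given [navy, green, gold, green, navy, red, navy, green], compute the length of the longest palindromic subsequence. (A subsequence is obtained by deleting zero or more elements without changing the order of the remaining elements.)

5

One longest palindromic subsequence is green navy red navy green (positions 2,5,6,7,8); it reads the same forward and backward, and the interval DP gives dp[1][8] = 5.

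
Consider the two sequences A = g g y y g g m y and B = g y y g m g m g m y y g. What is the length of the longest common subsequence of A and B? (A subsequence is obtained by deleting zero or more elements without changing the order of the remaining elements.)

A longest common subsequence is gyyggmy (length 7); the LCS DP confirms no longer common subsequence exists.

7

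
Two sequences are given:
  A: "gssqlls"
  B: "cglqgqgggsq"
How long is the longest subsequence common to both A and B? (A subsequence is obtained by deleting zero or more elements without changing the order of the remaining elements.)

A longest common subsequence is gsq (length 3); the LCS DP confirms no longer common subsequence exists.

3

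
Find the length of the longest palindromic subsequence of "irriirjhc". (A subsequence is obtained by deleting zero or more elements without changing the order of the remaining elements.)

One longest palindromic subsequence is riir (positions 3,4,5,6); it reads the same forward and backward, and the interval DP gives dp[1][9] = 4.

4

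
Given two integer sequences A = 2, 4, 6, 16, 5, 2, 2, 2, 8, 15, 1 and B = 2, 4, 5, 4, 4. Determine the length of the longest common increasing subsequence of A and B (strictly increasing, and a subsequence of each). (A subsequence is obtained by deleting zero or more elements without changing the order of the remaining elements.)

3

A longest common strictly increasing subsequence is 2, 4, 5 (length 3); it appears in order in both A and B, and no longer such subsequence exists.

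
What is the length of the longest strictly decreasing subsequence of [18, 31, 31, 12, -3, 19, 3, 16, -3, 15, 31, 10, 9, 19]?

6

One longest decreasing subsequence is 31, 19, 16, 15, 10, 9 (positions 2,6,8,10,12,13), of length 6; no longer one exists.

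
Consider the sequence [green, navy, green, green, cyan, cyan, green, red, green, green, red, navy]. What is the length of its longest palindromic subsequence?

One longest palindromic subsequence is navy green green cyan cyan green green navy (positions 2,3,4,5,6,9,10,12); it reads the same forward and backward, and the interval DP gives dp[1][12] = 8.

8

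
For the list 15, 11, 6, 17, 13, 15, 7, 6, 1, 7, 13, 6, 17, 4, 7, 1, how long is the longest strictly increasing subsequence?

Let dp[i] be the longest increasing subsequence ending at position i. Then dp = [1, 1, 1, 2, 2, 3, 2, 1, 1, 2, 3, 2, 4, 2, 3, 1].
The maximum is 4; one witness is 11, 13, 15, 17 at positions 2,5,6,13.

4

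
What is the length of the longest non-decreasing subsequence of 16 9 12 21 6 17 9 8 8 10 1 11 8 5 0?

5

Scanning left to right, the best length ending at each element is: 16→1, 9→1, 12→2, 21→3, 6→1, 17→3, 9→2, 8→2, 8→3, 10→4, 1→1, 11→5, 8→4, 5→2, 0→1.
So the longest non-decreasing subsequence has length 5, e.g. 6, 8, 8, 10, 11.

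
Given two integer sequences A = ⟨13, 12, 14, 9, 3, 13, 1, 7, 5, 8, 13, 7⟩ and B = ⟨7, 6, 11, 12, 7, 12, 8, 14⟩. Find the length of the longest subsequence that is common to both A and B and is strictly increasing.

2

For each value that appears in both, track the longest common increasing run ending there.
The best achievable length is 2; one witness is 7, 8 (A-positions 8,10, B-positions 1,7).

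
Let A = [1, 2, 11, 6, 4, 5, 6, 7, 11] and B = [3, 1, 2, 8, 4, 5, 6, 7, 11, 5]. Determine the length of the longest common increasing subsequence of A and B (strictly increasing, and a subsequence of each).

7

A longest common strictly increasing subsequence is 1, 2, 4, 5, 6, 7, 11 (length 7); it appears in order in both A and B, and no longer such subsequence exists.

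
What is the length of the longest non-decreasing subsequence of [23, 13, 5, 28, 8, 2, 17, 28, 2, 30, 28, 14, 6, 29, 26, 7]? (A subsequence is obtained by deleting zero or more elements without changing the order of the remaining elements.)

One longest non-decreasing subsequence is 5, 8, 17, 28, 28, 29 (positions 3,5,7,8,11,14), of length 6; no longer one exists.

6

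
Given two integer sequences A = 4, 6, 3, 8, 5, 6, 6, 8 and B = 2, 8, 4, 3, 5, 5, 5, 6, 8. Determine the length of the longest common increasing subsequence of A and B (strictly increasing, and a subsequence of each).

For each value that appears in both, track the longest common increasing run ending there.
The best achievable length is 4; one witness is 4, 5, 6, 8 (A-positions 1,5,6,8, B-positions 3,5,8,9).

4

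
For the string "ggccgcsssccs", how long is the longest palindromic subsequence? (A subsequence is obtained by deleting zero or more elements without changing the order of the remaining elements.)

7

Using dp[i][j] = 2 + dp[i+1][j−1] if the ends match, else max(dp[i+1][j], dp[i][j−1]):
dp[1][12] = 7. A witness is ccssscc at positions 4,6,7,8,9,10,11.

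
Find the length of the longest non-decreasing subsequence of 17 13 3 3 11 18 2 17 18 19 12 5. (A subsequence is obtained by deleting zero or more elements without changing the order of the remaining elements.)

6

Let dp[i] be the longest non-decreasing subsequence ending at position i. Then dp = [1, 1, 1, 2, 3, 4, 1, 4, 5, 6, 4, 3].
The maximum is 6; one witness is 3, 3, 11, 18, 18, 19 at positions 3,4,5,6,9,10.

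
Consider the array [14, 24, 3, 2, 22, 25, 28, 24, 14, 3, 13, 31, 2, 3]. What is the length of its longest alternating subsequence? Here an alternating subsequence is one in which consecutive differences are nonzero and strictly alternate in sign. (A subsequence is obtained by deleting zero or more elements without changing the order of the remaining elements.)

8

Track the best alternating length ending on an up-step vs a down-step at each position: up/down = 1/1, 2/1, 1/3, 1/3, 4/3, 4/1, 4/1, 4/5, 4/5, 4/5, 6/5, 6/1, 1/7, 8/7.
The maximum over both is 8; one such subsequence is 14, 24, 3, 22, 3, 13, 2, 3.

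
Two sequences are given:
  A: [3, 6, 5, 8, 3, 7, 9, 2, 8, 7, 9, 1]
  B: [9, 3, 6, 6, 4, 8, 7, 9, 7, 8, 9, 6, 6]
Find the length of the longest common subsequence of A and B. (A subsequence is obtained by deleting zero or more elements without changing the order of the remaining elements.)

Backtracking the LCS table gives one alignment: 3 (A1,B2) → 6 (A2,B4) → 8 (A4,B6) → 7 (A6,B7) → 9 (A7,B8) → 8 (A9,B10) → 9 (A11,B11).
So the longest common subsequence has length 7.

7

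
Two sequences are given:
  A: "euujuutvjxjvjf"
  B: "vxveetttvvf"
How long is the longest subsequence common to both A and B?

5

A longest common subsequence is etvvf (length 5); the LCS DP confirms no longer common subsequence exists.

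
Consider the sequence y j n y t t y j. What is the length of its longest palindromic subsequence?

Using dp[i][j] = 2 + dp[i+1][j−1] if the ends match, else max(dp[i+1][j], dp[i][j−1]):
dp[1][8] = 6. A witness is jyttyj at positions 2,4,5,6,7,8.

6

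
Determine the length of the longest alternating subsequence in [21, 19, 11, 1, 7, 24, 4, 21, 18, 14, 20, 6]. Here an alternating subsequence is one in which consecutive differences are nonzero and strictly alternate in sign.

8

Track the best alternating length ending on an up-step vs a down-step at each position: up/down = 1/1, 1/2, 1/2, 1/2, 3/2, 3/1, 3/4, 5/4, 5/6, 5/6, 7/6, 5/8.
The maximum over both is 8; one such subsequence is 21, 1, 7, 4, 21, 18, 20, 6.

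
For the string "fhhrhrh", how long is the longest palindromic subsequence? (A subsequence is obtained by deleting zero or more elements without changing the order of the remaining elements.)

5

One longest palindromic subsequence is hrhrh (positions 2,4,5,6,7); it reads the same forward and backward, and the interval DP gives dp[1][7] = 5.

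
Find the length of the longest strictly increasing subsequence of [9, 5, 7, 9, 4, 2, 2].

Let dp[i] be the longest increasing subsequence ending at position i. Then dp = [1, 1, 2, 3, 1, 1, 1].
The maximum is 3; one witness is 5, 7, 9 at positions 2,3,4.

3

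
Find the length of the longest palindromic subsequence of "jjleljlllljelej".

12

One longest palindromic subsequence is jeljlllljlej (positions 1,4,5,6,7,8,9,10,11,13,14,15); it reads the same forward and backward, and the interval DP gives dp[1][15] = 12.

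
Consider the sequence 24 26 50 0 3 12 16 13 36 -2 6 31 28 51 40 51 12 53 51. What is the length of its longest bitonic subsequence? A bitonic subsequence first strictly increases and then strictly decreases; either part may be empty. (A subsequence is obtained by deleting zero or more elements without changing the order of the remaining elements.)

One longest bitonic subsequence is 0, 3, 12, 16, 36, 40, 51, 53, 51 (positions 4,5,6,7,9,15,16,18,19): it rises to 53 then falls. Length 9 is optimal.

9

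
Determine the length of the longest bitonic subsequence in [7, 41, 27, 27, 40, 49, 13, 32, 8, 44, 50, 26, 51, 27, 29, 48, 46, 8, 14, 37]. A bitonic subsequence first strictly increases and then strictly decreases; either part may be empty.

9

Let inc[i] be the LIS ending at i and dec[i] the longest strictly decreasing subsequence starting at i. inc = [1, 2, 2, 2, 3, 4, 2, 3, 2, 4, 5, 3, 6, 4, 5, 6, 6, 2, 3, 6], dec = [1, 5, 3, 3, 4, 4, 2, 3, 1, 3, 4, 2, 4, 2, 2, 3, 2, 1, 1, 1].
max_i inc[i]+dec[i]−1 = 9, with one witness 7, 27, 40, 49, 50, 51, 48, 46, 37.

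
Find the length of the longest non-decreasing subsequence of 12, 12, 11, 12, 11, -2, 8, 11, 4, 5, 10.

One longest non-decreasing subsequence is -2, 4, 5, 10 (positions 6,9,10,11), of length 4; no longer one exists.

4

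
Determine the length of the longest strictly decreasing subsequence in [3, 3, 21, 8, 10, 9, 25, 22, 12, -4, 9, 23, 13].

4

Let dp[i] be the longest decreasing subsequence ending at position i. Then dp = [1, 1, 1, 2, 2, 3, 1, 2, 3, 4, 4, 2, 3].
The maximum is 4; one witness is 21, 10, 9, -4 at positions 3,5,6,10.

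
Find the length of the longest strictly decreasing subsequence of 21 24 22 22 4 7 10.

One longest decreasing subsequence is 24, 22, 4 (positions 2,3,5), of length 3; no longer one exists.

3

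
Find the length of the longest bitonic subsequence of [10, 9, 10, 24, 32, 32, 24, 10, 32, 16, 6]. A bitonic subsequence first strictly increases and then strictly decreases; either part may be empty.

One longest bitonic subsequence is 9, 10, 24, 32, 24, 16, 6 (positions 2,3,4,5,7,10,11): it rises to 32 then falls. Length 7 is optimal.

7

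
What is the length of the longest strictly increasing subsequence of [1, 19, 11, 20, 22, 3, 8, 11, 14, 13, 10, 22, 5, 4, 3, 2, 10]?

6

Scanning left to right, the best length ending at each element is: 1→1, 19→2, 11→2, 20→3, 22→4, 3→2, 8→3, 11→4, 14→5, 13→5, 10→4, 22→6, 5→3, 4→3, 3→2, 2→2, 10→4.
So the longest increasing subsequence has length 6, e.g. 1, 3, 8, 11, 14, 22.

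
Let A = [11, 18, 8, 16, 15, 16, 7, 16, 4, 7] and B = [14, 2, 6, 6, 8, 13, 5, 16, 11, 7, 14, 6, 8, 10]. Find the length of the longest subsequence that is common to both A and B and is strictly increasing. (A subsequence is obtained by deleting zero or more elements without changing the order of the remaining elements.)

2

For each value that appears in both, track the longest common increasing run ending there.
The best achievable length is 2; one witness is 8, 16 (A-positions 3,4, B-positions 5,8).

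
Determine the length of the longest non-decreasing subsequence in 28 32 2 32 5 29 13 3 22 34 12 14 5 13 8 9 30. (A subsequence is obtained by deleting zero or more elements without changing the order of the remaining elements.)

6

Scanning left to right, the best length ending at each element is: 28→1, 32→2, 2→1, 32→3, 5→2, 29→3, 13→3, 3→2, 22→4, 34→5, 12→3, 14→4, 5→3, 13→4, 8→4, 9→5, 30→6.
So the longest non-decreasing subsequence has length 6, e.g. 2, 5, 5, 8, 9, 30.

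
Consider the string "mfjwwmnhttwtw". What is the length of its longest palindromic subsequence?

6

One longest palindromic subsequence is wwttww (positions 4,5,9,10,11,13); it reads the same forward and backward, and the interval DP gives dp[1][13] = 6.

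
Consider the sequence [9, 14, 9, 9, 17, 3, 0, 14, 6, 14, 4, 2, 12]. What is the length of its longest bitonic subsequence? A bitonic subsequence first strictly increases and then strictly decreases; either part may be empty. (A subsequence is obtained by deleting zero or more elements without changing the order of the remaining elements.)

7

Let inc[i] be the LIS ending at i and dec[i] the longest strictly decreasing subsequence starting at i. inc = [1, 2, 1, 1, 3, 1, 1, 2, 2, 3, 2, 2, 3], dec = [4, 5, 4, 4, 5, 2, 1, 4, 3, 3, 2, 1, 1].
max_i inc[i]+dec[i]−1 = 7, with one witness 9, 14, 17, 14, 6, 4, 2.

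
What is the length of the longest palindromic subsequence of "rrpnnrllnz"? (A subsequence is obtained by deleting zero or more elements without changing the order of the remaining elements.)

Using dp[i][j] = 2 + dp[i+1][j−1] if the ends match, else max(dp[i+1][j], dp[i][j−1]):
dp[1][10] = 4. A witness is nlln at positions 5,7,8,9.

4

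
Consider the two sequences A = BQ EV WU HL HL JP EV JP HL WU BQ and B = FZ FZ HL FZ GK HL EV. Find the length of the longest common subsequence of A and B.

3

Backtracking the LCS table gives one alignment: HL (A4,B3) → HL (A5,B6) → EV (A7,B7).
So the longest common subsequence has length 3.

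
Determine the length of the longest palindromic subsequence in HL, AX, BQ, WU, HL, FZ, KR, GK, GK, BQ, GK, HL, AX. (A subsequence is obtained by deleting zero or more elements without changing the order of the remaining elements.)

One longest palindromic subsequence is AX HL GK BQ GK HL AX (positions 2,5,8,10,11,12,13); it reads the same forward and backward, and the interval DP gives dp[1][13] = 7.

7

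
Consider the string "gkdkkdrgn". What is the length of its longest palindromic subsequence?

6

Using dp[i][j] = 2 + dp[i+1][j−1] if the ends match, else max(dp[i+1][j], dp[i][j−1]):
dp[1][9] = 6. A witness is gdkkdg at positions 1,3,4,5,6,8.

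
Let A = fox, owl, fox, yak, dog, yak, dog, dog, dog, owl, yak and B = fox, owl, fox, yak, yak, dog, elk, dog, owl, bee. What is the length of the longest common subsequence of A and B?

Backtracking the LCS table gives one alignment: fox (A1,B1) → owl (A2,B2) → fox (A3,B3) → yak (A4,B4) → yak (A6,B5) → dog (A7,B6) → dog (A9,B8) → owl (A10,B9).
So the longest common subsequence has length 8.

8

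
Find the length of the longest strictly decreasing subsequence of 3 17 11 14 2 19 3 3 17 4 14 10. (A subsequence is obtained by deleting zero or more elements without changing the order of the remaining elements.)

4

Scanning left to right, the best length ending at each element is: 3→1, 17→1, 11→2, 14→2, 2→3, 19→1, 3→3, 3→3, 17→2, 4→3, 14→3, 10→4.
So the longest decreasing subsequence has length 4, e.g. 19, 17, 14, 10.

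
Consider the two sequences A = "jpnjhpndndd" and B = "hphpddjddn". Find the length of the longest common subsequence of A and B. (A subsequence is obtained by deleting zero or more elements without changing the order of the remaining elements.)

A longest common subsequence is phpddd (length 6); the LCS DP confirms no longer common subsequence exists.

6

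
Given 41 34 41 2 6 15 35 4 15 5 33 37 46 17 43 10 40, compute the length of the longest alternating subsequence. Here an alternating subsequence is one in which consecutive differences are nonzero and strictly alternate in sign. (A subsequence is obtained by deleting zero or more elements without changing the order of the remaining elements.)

A longest alternating subsequence is 41, 34, 41, 2, 6, 4, 15, 5, 33, 17, 43, 10, 40 (positions 1,2,3,4,5,8,9,10,11,14,15,16,17); its 12 consecutive differences strictly alternate in sign, and length 13 is optimal.

13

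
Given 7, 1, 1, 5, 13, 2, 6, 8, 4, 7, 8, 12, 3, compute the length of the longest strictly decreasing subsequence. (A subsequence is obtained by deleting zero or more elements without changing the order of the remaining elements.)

Let dp[i] be the longest decreasing subsequence ending at position i. Then dp = [1, 2, 2, 2, 1, 3, 2, 2, 3, 3, 2, 2, 4].
The maximum is 4; one witness is 7, 5, 4, 3 at positions 1,4,9,13.

4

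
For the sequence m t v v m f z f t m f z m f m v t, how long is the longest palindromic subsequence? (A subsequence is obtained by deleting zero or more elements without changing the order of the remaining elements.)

13

Using dp[i][j] = 2 + dp[i+1][j−1] if the ends match, else max(dp[i+1][j], dp[i][j−1]):
dp[1][17] = 13. A witness is tvmfzfmfzfmvt at positions 2,3,5,6,7,8,10,11,12,14,15,16,17.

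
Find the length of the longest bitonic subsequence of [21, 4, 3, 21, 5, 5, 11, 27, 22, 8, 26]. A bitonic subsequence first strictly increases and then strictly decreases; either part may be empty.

6

Let inc[i] be the LIS ending at i and dec[i] the longest strictly decreasing subsequence starting at i. inc = [1, 1, 1, 2, 2, 2, 3, 4, 4, 3, 5], dec = [3, 2, 1, 3, 1, 1, 2, 3, 2, 1, 1].
max_i inc[i]+dec[i]−1 = 6, with one witness 4, 5, 11, 27, 22, 8.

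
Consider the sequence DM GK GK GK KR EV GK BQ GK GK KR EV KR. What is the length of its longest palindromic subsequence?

7

Using dp[i][j] = 2 + dp[i+1][j−1] if the ends match, else max(dp[i+1][j], dp[i][j−1]):
dp[1][13] = 7. A witness is KR EV GK GK GK EV KR at positions 5,6,7,9,10,12,13.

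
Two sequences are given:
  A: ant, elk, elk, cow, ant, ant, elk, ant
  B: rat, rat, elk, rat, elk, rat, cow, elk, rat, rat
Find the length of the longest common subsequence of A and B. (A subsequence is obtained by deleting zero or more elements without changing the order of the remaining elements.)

4

A longest common subsequence is elk, elk, cow, elk (length 4); the LCS DP confirms no longer common subsequence exists.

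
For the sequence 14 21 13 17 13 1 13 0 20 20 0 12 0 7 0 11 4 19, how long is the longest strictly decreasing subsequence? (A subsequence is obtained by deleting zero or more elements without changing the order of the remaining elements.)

One longest decreasing subsequence is 21, 17, 13, 12, 7, 0 (positions 2,4,5,12,14,15), of length 6; no longer one exists.

6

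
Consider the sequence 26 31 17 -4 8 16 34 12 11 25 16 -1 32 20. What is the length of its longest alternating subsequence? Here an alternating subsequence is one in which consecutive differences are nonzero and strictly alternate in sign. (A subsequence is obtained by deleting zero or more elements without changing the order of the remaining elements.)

A longest alternating subsequence is 26, 31, -4, 16, 12, 25, 16, 32, 20 (positions 1,2,4,6,8,10,11,13,14); its 8 consecutive differences strictly alternate in sign, and length 9 is optimal.

9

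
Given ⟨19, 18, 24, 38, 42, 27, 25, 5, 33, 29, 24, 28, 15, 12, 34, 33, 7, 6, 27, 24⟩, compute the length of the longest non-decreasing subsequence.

5

One longest non-decreasing subsequence is 19, 24, 27, 33, 34 (positions 1,3,6,9,15), of length 5; no longer one exists.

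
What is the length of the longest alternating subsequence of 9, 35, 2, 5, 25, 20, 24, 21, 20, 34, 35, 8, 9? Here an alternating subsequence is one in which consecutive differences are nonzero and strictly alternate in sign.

Track the best alternating length ending on an up-step vs a down-step at each position: up/down = 1/1, 2/1, 1/3, 4/3, 4/3, 4/5, 6/5, 6/7, 4/7, 8/3, 8/1, 4/9, 10/9.
The maximum over both is 10; one such subsequence is 9, 35, 2, 25, 20, 24, 21, 34, 8, 9.

10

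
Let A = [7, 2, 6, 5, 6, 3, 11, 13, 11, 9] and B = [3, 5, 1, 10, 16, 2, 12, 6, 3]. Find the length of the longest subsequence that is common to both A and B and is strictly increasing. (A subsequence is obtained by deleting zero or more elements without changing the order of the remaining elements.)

2

A longest common strictly increasing subsequence is 2, 6 (length 2); it appears in order in both A and B, and no longer such subsequence exists.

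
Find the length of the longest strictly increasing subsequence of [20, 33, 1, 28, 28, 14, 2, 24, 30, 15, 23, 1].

Let dp[i] be the longest increasing subsequence ending at position i. Then dp = [1, 2, 1, 2, 2, 2, 2, 3, 4, 3, 4, 1].
The maximum is 4; one witness is 1, 14, 24, 30 at positions 3,6,8,9.

4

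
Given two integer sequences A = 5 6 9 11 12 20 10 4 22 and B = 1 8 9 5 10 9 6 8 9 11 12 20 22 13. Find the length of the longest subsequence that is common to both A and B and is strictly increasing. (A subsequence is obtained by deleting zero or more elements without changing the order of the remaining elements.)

7

For each value that appears in both, track the longest common increasing run ending there.
The best achievable length is 7; one witness is 5, 6, 9, 11, 12, 20, 22 (A-positions 1,2,3,4,5,6,9, B-positions 4,7,9,10,11,12,13).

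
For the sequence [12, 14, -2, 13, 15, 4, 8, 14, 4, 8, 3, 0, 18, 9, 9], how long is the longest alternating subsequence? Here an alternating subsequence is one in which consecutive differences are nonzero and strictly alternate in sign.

Track the best alternating length ending on an up-step vs a down-step at each position: up/down = 1/1, 2/1, 1/3, 4/3, 4/1, 4/5, 6/5, 6/5, 4/7, 8/7, 4/9, 4/9, 10/1, 10/11, 10/11.
The maximum over both is 11; one such subsequence is 12, 14, -2, 13, 4, 8, 4, 8, 3, 18, 9.

11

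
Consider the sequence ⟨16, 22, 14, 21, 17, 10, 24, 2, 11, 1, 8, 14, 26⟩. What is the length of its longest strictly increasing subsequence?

Let dp[i] be the longest increasing subsequence ending at position i. Then dp = [1, 2, 1, 2, 2, 1, 3, 1, 2, 1, 2, 3, 4].
The maximum is 4; one witness is 16, 22, 24, 26 at positions 1,2,7,13.

4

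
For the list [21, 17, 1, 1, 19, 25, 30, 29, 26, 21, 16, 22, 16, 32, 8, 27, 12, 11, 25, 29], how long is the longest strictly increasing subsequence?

6

Let dp[i] be the longest increasing subsequence ending at position i. Then dp = [1, 1, 1, 1, 2, 3, 4, 4, 4, 3, 2, 4, 2, 5, 2, 5, 3, 3, 5, 6].
The maximum is 6; one witness is 17, 19, 25, 26, 27, 29 at positions 2,5,6,9,16,20.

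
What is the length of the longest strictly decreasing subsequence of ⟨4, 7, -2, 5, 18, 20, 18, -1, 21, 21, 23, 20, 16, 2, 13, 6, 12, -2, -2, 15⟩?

6

Let dp[i] be the longest decreasing subsequence ending at position i. Then dp = [1, 1, 2, 2, 1, 1, 2, 3, 1, 1, 1, 2, 3, 4, 4, 5, 5, 6, 6, 4].
The maximum is 6; one witness is 20, 18, 16, 13, 6, -2 at positions 6,7,13,15,16,18.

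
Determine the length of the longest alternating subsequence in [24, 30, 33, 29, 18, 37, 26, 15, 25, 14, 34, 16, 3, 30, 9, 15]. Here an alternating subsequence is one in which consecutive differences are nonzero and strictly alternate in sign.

12

A longest alternating subsequence is 24, 30, 29, 37, 15, 25, 14, 34, 16, 30, 9, 15 (positions 1,2,4,6,8,9,10,11,12,14,15,16); its 11 consecutive differences strictly alternate in sign, and length 12 is optimal.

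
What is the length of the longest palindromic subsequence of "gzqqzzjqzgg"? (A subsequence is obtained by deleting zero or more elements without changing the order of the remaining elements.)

8

One longest palindromic subsequence is gzqzzqzg (positions 1,2,3,5,6,8,9,11); it reads the same forward and backward, and the interval DP gives dp[1][11] = 8.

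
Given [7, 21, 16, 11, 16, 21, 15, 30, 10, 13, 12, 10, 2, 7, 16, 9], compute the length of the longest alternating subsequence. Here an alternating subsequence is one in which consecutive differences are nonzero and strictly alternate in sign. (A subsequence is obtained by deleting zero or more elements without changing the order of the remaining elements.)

A longest alternating subsequence is 7, 21, 11, 16, 15, 30, 10, 13, 12, 16, 9 (positions 1,2,4,5,7,8,9,10,11,15,16); its 10 consecutive differences strictly alternate in sign, and length 11 is optimal.

11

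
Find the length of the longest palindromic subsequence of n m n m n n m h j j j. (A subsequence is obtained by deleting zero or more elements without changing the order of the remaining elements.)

5

One longest palindromic subsequence is mnnnm (positions 2,3,5,6,7); it reads the same forward and backward, and the interval DP gives dp[1][11] = 5.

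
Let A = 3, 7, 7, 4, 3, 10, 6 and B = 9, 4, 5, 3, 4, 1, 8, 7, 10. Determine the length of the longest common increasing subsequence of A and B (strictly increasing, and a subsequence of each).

3

A longest common strictly increasing subsequence is 3, 4, 10 (length 3); it appears in order in both A and B, and no longer such subsequence exists.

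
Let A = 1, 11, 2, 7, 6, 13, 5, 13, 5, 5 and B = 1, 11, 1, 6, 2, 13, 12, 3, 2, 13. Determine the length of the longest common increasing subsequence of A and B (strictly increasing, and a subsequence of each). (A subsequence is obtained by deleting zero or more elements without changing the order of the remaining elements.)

3

For each value that appears in both, track the longest common increasing run ending there.
The best achievable length is 3; one witness is 1, 11, 13 (A-positions 1,2,6, B-positions 1,2,6).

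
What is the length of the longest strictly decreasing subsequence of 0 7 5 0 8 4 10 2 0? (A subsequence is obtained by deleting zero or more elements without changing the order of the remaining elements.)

5

Scanning left to right, the best length ending at each element is: 0→1, 7→1, 5→2, 0→3, 8→1, 4→3, 10→1, 2→4, 0→5.
So the longest decreasing subsequence has length 5, e.g. 7, 5, 4, 2, 0.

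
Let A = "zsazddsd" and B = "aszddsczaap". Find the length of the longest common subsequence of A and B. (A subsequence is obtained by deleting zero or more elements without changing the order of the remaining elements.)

5

Backtracking the LCS table gives one alignment: s (A2,B2) → z (A4,B3) → d (A5,B4) → d (A6,B5) → s (A7,B6).
So the longest common subsequence has length 5.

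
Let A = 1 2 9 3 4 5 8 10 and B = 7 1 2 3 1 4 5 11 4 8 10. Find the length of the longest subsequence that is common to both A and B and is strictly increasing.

7

A longest common strictly increasing subsequence is 1, 2, 3, 4, 5, 8, 10 (length 7); it appears in order in both A and B, and no longer such subsequence exists.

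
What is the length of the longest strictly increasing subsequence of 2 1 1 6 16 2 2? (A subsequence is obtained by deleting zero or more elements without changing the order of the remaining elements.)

3

One longest increasing subsequence is 2, 6, 16 (positions 1,4,5), of length 3; no longer one exists.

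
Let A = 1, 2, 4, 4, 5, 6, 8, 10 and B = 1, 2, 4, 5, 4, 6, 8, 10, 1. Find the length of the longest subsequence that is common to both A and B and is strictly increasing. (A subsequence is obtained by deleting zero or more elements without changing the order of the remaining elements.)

For each value that appears in both, track the longest common increasing run ending there.
The best achievable length is 7; one witness is 1, 2, 4, 5, 6, 8, 10 (A-positions 1,2,3,5,6,7,8, B-positions 1,2,3,4,6,7,8).

7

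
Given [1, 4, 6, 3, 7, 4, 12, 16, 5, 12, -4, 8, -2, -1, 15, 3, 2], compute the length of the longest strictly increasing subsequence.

Let dp[i] be the longest increasing subsequence ending at position i. Then dp = [1, 2, 3, 2, 4, 3, 5, 6, 4, 5, 1, 5, 2, 3, 6, 4, 4].
The maximum is 6; one witness is 1, 4, 6, 7, 12, 16 at positions 1,2,3,5,7,8.

6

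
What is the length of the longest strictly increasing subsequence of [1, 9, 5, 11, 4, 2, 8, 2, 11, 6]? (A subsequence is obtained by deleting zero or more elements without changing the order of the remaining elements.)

4

Let dp[i] be the longest increasing subsequence ending at position i. Then dp = [1, 2, 2, 3, 2, 2, 3, 2, 4, 3].
The maximum is 4; one witness is 1, 5, 8, 11 at positions 1,3,7,9.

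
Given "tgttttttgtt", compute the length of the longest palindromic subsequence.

One longest palindromic subsequence is tgttttttgt (positions 1,2,3,4,5,6,7,8,9,11); it reads the same forward and backward, and the interval DP gives dp[1][11] = 10.

10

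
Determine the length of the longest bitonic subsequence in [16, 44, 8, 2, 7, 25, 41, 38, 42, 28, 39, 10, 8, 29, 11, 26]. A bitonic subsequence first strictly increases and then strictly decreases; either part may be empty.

8

One longest bitonic subsequence is 2, 7, 25, 41, 38, 28, 10, 8 (positions 4,5,6,7,8,10,12,13): it rises to 41 then falls. Length 8 is optimal.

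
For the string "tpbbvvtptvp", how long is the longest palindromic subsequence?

Using dp[i][j] = 2 + dp[i+1][j−1] if the ends match, else max(dp[i+1][j], dp[i][j−1]):
dp[1][11] = 7. A witness is pvtptvp at positions 2,5,7,8,9,10,11.

7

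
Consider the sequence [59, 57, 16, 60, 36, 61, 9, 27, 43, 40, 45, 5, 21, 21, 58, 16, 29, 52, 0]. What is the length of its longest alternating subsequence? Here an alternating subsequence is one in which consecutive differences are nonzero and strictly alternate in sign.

Track the best alternating length ending on an up-step vs a down-step at each position: up/down = 1/1, 1/2, 1/2, 3/1, 3/4, 5/1, 1/6, 7/6, 7/6, 7/8, 9/6, 1/10, 11/10, 11/10, 11/6, 11/12, 13/12, 13/12, 1/14.
The maximum over both is 14; one such subsequence is 59, 57, 60, 36, 61, 9, 43, 40, 45, 5, 21, 16, 29, 0.

14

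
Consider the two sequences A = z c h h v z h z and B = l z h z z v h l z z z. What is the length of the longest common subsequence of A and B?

5

A longest common subsequence is zhhzz (length 5); the LCS DP confirms no longer common subsequence exists.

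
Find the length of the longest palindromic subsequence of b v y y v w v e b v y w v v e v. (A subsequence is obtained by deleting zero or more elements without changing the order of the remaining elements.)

Using dp[i][j] = 2 + dp[i+1][j−1] if the ends match, else max(dp[i+1][j], dp[i][j−1]):
dp[1][16] = 9. A witness is vvwvbvwvv at positions 2,5,6,7,9,10,12,14,16.

9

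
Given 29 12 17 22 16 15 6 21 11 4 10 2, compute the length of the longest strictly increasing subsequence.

3

Let dp[i] be the longest increasing subsequence ending at position i. Then dp = [1, 1, 2, 3, 2, 2, 1, 3, 2, 1, 2, 1].
The maximum is 3; one witness is 12, 17, 22 at positions 2,3,4.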